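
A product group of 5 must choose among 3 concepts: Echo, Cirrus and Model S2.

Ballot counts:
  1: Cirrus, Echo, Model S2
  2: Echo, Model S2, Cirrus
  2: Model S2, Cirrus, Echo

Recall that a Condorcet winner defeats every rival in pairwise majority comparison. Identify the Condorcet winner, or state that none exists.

none

Head-to-head results (5 engineers):
Echo vs Cirrus: Echo preferred on 2 ballots; Cirrus wins 3–2.
Echo vs Model S2: Echo preferred on 1+2 = 3 ballots; Echo wins 3–2.
Cirrus vs Model S2: 1 to 4, Model S2.
No design is unbeaten: Echo loses to Cirrus; Cirrus loses to Model S2; Model S2 loses to Echo. In particular Echo → Model S2 → Cirrus → Echo is a majority cycle — no Condorcet winner exists.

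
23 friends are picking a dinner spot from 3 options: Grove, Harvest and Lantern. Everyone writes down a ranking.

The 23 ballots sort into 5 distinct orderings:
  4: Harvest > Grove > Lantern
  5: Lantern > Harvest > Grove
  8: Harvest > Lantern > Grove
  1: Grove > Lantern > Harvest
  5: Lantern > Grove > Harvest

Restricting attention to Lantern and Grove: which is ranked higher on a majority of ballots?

Ballots ranking Lantern above Grove: 5 + 8 + 5 = 18.
Ballots ranking Grove above Lantern: 23 − 18 = 5.
Lantern wins the head-to-head 18–5.

Lantern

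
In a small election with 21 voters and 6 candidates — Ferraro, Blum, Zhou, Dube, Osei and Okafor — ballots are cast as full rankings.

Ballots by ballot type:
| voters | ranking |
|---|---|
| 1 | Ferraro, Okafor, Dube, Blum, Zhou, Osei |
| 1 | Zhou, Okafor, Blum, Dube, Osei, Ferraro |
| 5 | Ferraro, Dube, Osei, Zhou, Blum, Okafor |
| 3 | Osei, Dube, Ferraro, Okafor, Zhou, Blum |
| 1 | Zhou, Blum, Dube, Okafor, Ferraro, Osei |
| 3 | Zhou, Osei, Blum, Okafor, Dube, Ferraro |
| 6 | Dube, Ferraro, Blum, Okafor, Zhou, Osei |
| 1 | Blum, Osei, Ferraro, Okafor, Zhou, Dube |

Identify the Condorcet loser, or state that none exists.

none

Pairwise majorities:
Ferraro vs Blum: 1+5+3+6 = 15 for Ferraro, 6 for Blum — Ferraro by 15–6.
Ferraro vs Zhou: 16 to 5, Ferraro.
Ferraro vs Dube: 7 to 14, Dube.
Ferraro–Osei: Ferraro 13–8.
Ferraro vs Okafor: Ferraro, 16–5.
Blum vs Zhou: 8 to 13, Zhou.
Blum–Dube: Dube 15–6.
Blum vs Osei: Osei, 11–10.
Blum vs Okafor: Blum wins 16–5.
Zhou–Dube: Dube 15–6.
Zhou–Osei: Zhou 12–9.
Zhou–Okafor: Okafor 11–10.
Dube vs Osei: Dube wins 14–7.
Dube vs Okafor: Dube, 15–6.
Osei vs Okafor: Osei wins 12–9.
No candidate is winless: Ferraro beats Blum; Blum beats Okafor; Zhou beats Blum; Dube beats Ferraro; Osei beats Blum; Okafor beats Zhou. There is no Condorcet loser.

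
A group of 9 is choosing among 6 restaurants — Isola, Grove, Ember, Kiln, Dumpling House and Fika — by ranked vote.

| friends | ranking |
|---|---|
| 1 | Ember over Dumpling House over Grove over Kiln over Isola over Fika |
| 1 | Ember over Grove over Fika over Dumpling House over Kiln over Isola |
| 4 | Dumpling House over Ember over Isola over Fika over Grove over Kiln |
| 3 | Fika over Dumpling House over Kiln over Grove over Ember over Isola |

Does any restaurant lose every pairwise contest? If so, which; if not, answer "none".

none

Pairwise majorities:
Isola vs Grove: Grove wins 5–4.
Isola–Ember: Ember 9–0.
Isola–Kiln: Kiln 5–4.
Isola vs Dumpling House: Isola is ranked higher on 0 ballots, Dumpling House on 9. Dumpling House wins 9–0.
Isola vs Fika: Isola wins 5–4.
Grove vs Ember: Grove is ranked higher on 3 ballots, Ember on 6. Ember wins 6–3.
Grove vs Kiln: Grove, 6–3.
Grove–Dumpling House: Dumpling House 8–1.
Grove vs Fika: 1+1 = 2 for Grove, 7 for Fika — Fika by 7–2.
Ember vs Kiln: 6 to 3, Ember.
Ember vs Dumpling House: 2 to 7, Dumpling House.
Ember vs Fika: 1+1+4 = 6 for Ember, 3 for Fika — Ember by 6–3.
Kiln vs Dumpling House: 0 for Kiln, 9 for Dumpling House — Dumpling House by 9–0.
Kiln–Fika: Fika 8–1.
Dumpling House vs Fika: Dumpling House wins 5–4.
No restaurant is winless: Isola beats Fika; Grove beats Isola; Ember beats Isola; Kiln beats Isola; Dumpling House beats Isola; Fika beats Grove. There is no Condorcet loser.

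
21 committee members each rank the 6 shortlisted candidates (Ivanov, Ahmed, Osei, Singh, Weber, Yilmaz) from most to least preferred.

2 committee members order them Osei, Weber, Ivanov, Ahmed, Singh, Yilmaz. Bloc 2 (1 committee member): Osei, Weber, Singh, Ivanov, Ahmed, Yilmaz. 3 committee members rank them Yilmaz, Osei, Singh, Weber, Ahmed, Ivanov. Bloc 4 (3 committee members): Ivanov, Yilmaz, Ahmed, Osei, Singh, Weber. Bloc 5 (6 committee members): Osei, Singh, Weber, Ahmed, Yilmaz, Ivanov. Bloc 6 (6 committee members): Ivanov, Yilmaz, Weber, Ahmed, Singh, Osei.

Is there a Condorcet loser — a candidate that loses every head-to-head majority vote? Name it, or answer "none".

Pairwise majorities:
Ivanov vs Ahmed: 12 to 9, Ivanov.
Ivanov vs Osei: Osei, 12–9.
Ivanov vs Singh: 2+3+6 = 11 for Ivanov, 10 for Singh — Ivanov by 11–10.
Ivanov–Weber: Weber 12–9.
Ivanov vs Yilmaz: Ivanov, 12–9.
Ahmed vs Osei: Ahmed preferred on 3+6 = 9 ballots; Osei wins 12–9.
Ahmed vs Singh: Ahmed wins 11–10.
Ahmed vs Weber: 3 to 18, Weber.
Ahmed vs Yilmaz: Ahmed is ranked higher on 2+1+6 = 9 ballots, Yilmaz on 12. Yilmaz wins 12–9.
Osei vs Singh: Osei wins 15–6.
Osei vs Weber: 2+1+3+3+6 = 15 for Osei, 6 for Weber — Osei by 15–6.
Osei vs Yilmaz: Osei is ranked higher on 2+1+6 = 9 ballots, Yilmaz on 12. Yilmaz wins 12–9.
Singh–Weber: Singh 12–9.
Singh vs Yilmaz: Yilmaz wins 12–9.
Weber–Yilmaz: Yilmaz 12–9.
No candidate is winless: Ivanov beats Ahmed; Ahmed beats Singh; Osei beats Ivanov; Singh beats Weber; Weber beats Ivanov; Yilmaz beats Ahmed. There is no Condorcet loser.

none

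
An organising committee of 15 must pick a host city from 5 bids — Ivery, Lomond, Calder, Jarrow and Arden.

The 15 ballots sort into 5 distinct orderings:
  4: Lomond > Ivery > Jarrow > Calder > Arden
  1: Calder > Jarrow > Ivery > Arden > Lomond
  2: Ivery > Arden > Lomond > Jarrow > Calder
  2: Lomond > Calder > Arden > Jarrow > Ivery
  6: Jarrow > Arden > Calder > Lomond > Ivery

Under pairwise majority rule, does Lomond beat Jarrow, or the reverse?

Lomond

Ballots ranking Lomond above Jarrow: 4 + 2 + 2 = 8.
Ballots ranking Jarrow above Lomond: 15 − 8 = 7.
Lomond wins the head-to-head 8–7.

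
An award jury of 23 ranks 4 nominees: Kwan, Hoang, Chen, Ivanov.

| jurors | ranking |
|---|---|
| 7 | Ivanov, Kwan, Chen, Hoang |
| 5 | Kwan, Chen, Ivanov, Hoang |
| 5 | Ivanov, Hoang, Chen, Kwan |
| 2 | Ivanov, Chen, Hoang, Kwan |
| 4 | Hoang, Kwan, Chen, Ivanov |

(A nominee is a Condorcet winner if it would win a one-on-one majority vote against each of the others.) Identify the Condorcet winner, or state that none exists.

Head-to-head results (23 jurors):
Kwan vs Hoang: Kwan, 12–11.
Kwan–Chen: Kwan 16–7.
Kwan–Ivanov: Ivanov 14–9.
Hoang vs Chen: Chen, 14–9.
Hoang vs Ivanov: Ivanov, 19–4.
Chen vs Ivanov: Ivanov wins 14–9.
Ivanov defeats every rival head-to-head and is the Condorcet winner.

Ivanov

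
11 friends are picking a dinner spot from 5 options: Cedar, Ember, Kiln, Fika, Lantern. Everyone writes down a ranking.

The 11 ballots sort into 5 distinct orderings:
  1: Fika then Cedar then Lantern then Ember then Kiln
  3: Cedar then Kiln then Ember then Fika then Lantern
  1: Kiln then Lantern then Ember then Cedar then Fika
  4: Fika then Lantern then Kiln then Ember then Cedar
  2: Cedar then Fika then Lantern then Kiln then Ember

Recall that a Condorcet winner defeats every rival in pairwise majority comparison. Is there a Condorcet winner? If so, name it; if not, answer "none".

Cedar

Check each pair by majority over 11 ballots:
Cedar vs Ember: Cedar preferred on 1+3+2 = 6 ballots; Cedar wins 6–5.
Cedar vs Kiln: 1+3+2 = 6 for Cedar, 5 for Kiln — Cedar by 6–5.
Cedar vs Fika: 6 to 5, Cedar.
Cedar vs Lantern: 6 to 5, Cedar.
Ember vs Kiln: Ember is ranked higher on 1 ballot, Kiln on 10. Kiln wins 10–1.
Ember vs Fika: Ember preferred on 3+1 = 4 ballots; Fika wins 7–4.
Ember vs Lantern: 3 to 8, Lantern.
Kiln vs Fika: 4 to 7, Fika.
Kiln vs Lantern: Kiln preferred on 3+1 = 4 ballots; Lantern wins 7–4.
Fika vs Lantern: 1+3+4+2 = 10 for Fika, 1 for Lantern — Fika by 10–1.
Cedar wins every pairwise contest, so Cedar is the Condorcet winner.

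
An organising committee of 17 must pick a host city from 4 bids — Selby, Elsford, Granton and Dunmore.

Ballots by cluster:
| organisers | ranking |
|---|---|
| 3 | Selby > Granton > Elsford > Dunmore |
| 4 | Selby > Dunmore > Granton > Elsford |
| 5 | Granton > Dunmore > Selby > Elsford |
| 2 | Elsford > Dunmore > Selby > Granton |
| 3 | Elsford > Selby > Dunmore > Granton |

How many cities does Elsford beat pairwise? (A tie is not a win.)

Elsford against each rival (17 organisers):
Elsford–Selby: Selby 12–5.
Elsford vs Granton: Elsford is ranked higher on 2+3 = 5 ballots, Granton on 12. Granton wins 12–5.
Elsford–Dunmore: Dunmore 9–8.
Elsford beats no one; loses to Selby, Granton, Dunmore — 0 pairwise wins.

0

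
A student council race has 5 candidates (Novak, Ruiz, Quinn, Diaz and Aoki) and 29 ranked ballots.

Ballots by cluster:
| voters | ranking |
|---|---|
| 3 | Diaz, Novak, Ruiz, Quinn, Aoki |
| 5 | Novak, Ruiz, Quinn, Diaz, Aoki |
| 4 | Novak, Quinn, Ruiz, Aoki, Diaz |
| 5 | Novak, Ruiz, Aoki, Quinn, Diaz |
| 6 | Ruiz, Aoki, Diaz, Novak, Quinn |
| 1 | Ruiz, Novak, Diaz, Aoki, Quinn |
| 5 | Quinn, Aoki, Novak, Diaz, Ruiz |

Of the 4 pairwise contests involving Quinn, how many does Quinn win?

Quinn against each rival (29 voters):
Quinn–Novak: Novak 24–5.
Quinn vs Ruiz: Quinn preferred on 4+5 = 9 ballots; Ruiz wins 20–9.
Quinn vs Diaz: 19 to 10, Quinn.
Quinn vs Aoki: Quinn is ranked higher on 3+5+4+5 = 17 ballots, Aoki on 12. Quinn wins 17–12.
Quinn beats Diaz, Aoki; loses to Novak, Ruiz — 2 pairwise wins.

2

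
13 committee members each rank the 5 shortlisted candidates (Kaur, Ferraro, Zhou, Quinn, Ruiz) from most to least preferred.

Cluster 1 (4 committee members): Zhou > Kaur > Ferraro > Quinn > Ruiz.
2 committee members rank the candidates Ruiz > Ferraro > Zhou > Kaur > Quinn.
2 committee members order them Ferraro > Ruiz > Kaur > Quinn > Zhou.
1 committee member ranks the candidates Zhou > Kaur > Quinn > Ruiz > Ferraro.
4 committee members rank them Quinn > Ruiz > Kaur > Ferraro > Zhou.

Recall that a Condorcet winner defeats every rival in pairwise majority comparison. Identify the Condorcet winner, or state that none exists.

none

Head-to-head results (13 committee members):
Kaur vs Ferraro: Kaur preferred on 4+1+4 = 9 ballots; Kaur wins 9–4.
Kaur vs Zhou: Kaur is ranked higher on 2+4 = 6 ballots, Zhou on 7. Zhou wins 7–6.
Kaur vs Quinn: Kaur is ranked higher on 4+2+2+1 = 9 ballots, Quinn on 4. Kaur wins 9–4.
Kaur vs Ruiz: Kaur preferred on 4+1 = 5 ballots; Ruiz wins 8–5.
Ferraro vs Zhou: Ferraro preferred on 2+2+4 = 8 ballots; Ferraro wins 8–5.
Ferraro vs Quinn: 4+2+2 = 8 for Ferraro, 5 for Quinn — Ferraro by 8–5.
Ferraro vs Ruiz: 6 to 7, Ruiz.
Zhou vs Quinn: 7 to 6, Zhou.
Zhou vs Ruiz: Zhou preferred on 4+1 = 5 ballots; Ruiz wins 8–5.
Quinn vs Ruiz: Quinn preferred on 4+1+4 = 9 ballots; Quinn wins 9–4.
No candidate is unbeaten: Kaur loses to Zhou; Ferraro loses to Kaur; Zhou loses to Ferraro; Quinn loses to Kaur; Ruiz loses to Quinn. In particular Kaur beats Ferraro beats Zhou beats Kaur is a majority cycle — no Condorcet winner exists.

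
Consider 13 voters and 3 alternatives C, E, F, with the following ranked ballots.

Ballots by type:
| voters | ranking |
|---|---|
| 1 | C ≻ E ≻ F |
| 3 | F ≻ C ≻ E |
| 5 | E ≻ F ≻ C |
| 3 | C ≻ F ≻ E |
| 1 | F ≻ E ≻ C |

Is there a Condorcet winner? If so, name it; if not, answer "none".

F

Pairwise majorities:
C vs E: 1+3+3 = 7 for C, 6 for E — C by 7–6.
C vs F: C preferred on 1+3 = 4 ballots; F wins 9–4.
E vs F: F wins 7–6.
F defeats every rival head-to-head and is the Condorcet winner.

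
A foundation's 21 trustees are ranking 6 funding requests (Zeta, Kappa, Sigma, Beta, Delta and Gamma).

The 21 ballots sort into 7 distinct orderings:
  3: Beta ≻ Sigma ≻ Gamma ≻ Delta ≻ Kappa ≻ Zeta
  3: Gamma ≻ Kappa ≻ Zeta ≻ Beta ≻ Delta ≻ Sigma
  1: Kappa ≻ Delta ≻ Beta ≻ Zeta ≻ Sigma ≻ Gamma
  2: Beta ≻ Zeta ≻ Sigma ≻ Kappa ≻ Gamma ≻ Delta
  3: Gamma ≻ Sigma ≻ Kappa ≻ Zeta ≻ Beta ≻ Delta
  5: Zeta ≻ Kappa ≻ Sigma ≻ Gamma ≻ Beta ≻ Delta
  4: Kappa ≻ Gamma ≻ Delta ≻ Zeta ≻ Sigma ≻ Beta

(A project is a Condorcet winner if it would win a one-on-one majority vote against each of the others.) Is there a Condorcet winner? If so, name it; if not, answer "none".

Check each pair by majority over 21 ballots:
Zeta–Kappa: Kappa 14–7.
Zeta vs Sigma: Zeta wins 15–6.
Zeta vs Beta: Zeta wins 15–6.
Zeta–Delta: Zeta 13–8.
Zeta vs Gamma: Gamma, 13–8.
Kappa vs Sigma: Kappa wins 13–8.
Kappa vs Beta: Kappa, 16–5.
Kappa vs Delta: Kappa wins 18–3.
Kappa vs Gamma: Kappa, 12–9.
Sigma–Beta: Sigma 12–9.
Sigma–Delta: Sigma 13–8.
Sigma vs Gamma: Sigma wins 11–10.
Beta vs Delta: Beta wins 16–5.
Beta–Gamma: Gamma 15–6.
Delta–Gamma: Gamma 20–1.
Only Kappa has no losses; Kappa is the Condorcet winner.

Kappa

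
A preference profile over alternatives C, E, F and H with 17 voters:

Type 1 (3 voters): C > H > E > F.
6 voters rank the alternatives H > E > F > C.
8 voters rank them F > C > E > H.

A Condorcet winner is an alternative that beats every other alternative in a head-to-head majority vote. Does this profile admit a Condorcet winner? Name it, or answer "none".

Check each pair by majority over 17 ballots:
C vs E: C is ranked higher on 3+8 = 11 ballots, E on 6. C wins 11–6.
C vs F: 3 for C, 14 for F — F by 14–3.
C vs H: 3+8 = 11 for C, 6 for H — C by 11–6.
E vs F: E wins 9–8.
E vs H: H, 9–8.
F vs H: F preferred on 8 ballots; H wins 9–8.
Each alternative drops at least one matchup (C loses to F; E loses to C; F loses to E; H loses to C); the cycle C > E > F > C rules out a Condorcet winner.

none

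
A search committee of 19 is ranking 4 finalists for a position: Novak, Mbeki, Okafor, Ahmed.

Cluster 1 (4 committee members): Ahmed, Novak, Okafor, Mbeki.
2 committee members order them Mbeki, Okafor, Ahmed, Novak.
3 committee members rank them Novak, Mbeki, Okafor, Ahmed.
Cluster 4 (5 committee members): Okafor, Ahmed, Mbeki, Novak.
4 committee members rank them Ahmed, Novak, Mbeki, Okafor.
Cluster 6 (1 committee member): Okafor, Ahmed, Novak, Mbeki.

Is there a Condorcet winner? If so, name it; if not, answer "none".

Pairwise majorities:
Novak–Mbeki: Novak 12–7.
Novak vs Okafor: Novak wins 11–8.
Novak–Ahmed: Ahmed 16–3.
Mbeki vs Okafor: Okafor wins 10–9.
Mbeki–Ahmed: Ahmed 14–5.
Okafor vs Ahmed: Okafor wins 11–8.
Each candidate drops at least one matchup (Novak loses to Ahmed; Mbeki loses to Novak; Okafor loses to Novak; Ahmed loses to Okafor); the cycle Novak > Okafor > Ahmed > Novak rules out a Condorcet winner.

none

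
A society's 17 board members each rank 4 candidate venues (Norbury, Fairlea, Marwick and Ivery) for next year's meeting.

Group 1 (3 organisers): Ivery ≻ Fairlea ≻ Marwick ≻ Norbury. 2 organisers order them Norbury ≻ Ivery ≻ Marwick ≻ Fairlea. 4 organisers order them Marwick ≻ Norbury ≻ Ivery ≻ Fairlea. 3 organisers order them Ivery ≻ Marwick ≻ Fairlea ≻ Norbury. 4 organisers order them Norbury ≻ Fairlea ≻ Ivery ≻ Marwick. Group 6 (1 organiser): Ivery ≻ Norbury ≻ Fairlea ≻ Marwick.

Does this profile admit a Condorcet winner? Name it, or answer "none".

none

Check each pair by majority over 17 ballots:
Norbury vs Fairlea: Norbury preferred on 2+4+4+1 = 11 ballots; Norbury wins 11–6.
Norbury vs Marwick: Norbury is ranked higher on 2+4+1 = 7 ballots, Marwick on 10. Marwick wins 10–7.
Norbury vs Ivery: 10 to 7, Norbury.
Fairlea vs Marwick: Fairlea preferred on 3+4+1 = 8 ballots; Marwick wins 9–8.
Fairlea vs Ivery: Fairlea preferred on 4 ballots; Ivery wins 13–4.
Marwick vs Ivery: Marwick preferred on 4 ballots; Ivery wins 13–4.
Each city drops at least one matchup (Norbury loses to Marwick; Fairlea loses to Norbury; Marwick loses to Ivery; Ivery loses to Norbury); the cycle Norbury → Ivery → Marwick → Norbury rules out a Condorcet winner.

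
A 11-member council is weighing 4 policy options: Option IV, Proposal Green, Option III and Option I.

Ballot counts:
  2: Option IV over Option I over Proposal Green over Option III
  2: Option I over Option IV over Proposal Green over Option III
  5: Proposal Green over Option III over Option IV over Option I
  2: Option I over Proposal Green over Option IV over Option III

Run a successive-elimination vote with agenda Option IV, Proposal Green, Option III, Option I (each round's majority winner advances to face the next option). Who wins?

Option I

Round 1: Option IV vs Proposal Green — 4–7, Proposal Green advances.
Round 2: Proposal Green vs Option III — 11–0, Proposal Green advances.
Round 3: Proposal Green vs Option I — 5–6, Option I advances.
The agenda winner is Option I.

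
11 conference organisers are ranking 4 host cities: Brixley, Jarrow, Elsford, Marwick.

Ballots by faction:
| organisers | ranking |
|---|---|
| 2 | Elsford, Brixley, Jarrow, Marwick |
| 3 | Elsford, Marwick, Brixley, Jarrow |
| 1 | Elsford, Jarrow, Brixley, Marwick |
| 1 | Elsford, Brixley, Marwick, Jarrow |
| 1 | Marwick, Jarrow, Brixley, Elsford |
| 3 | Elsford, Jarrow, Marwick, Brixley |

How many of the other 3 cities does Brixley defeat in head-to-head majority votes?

1

Brixley against each rival (11 organisers):
Brixley vs Jarrow: 6 to 5, Brixley.
Brixley vs Elsford: 1 to 10, Elsford.
Brixley vs Marwick: Marwick wins 7–4.
Brixley beats Jarrow; loses to Elsford, Marwick — 1 pairwise win.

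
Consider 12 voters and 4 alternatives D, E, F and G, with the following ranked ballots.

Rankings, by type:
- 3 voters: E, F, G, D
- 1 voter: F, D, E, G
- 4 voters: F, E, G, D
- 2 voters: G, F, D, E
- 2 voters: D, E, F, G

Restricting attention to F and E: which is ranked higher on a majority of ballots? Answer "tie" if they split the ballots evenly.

Ballots ranking F above E: 1 + 4 + 2 = 7.
Ballots ranking E above F: 12 − 7 = 5.
F wins the head-to-head 7–5.

F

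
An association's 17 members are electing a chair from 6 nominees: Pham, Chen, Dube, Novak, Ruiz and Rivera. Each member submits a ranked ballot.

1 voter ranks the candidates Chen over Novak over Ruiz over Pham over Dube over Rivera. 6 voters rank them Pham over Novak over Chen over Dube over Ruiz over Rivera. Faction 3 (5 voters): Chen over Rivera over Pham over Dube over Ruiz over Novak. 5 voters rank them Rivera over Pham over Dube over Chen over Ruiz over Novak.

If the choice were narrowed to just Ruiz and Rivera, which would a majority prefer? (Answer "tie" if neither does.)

Rivera

Ballots ranking Ruiz above Rivera: 1 + 6 = 7.
Ballots ranking Rivera above Ruiz: 17 − 7 = 10.
Rivera wins the head-to-head 10–7.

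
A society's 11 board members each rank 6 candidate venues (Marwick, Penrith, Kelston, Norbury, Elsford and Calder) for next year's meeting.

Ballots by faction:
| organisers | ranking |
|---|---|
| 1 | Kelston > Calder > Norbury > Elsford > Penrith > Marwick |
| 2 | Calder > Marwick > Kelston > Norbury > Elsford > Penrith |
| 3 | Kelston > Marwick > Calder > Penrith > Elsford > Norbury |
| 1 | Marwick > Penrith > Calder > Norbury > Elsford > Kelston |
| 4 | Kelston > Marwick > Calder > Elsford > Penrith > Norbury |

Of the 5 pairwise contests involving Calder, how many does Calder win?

Calder against each rival (11 organisers):
Calder–Marwick: Marwick 8–3.
Calder–Penrith: Calder 10–1.
Calder–Kelston: Kelston 8–3.
Calder vs Norbury: Calder is ranked higher on 1+2+3+1+4 = 11 ballots, Norbury on 0. Calder wins 11–0.
Calder vs Elsford: 1+2+3+1+4 = 11 for Calder, 0 for Elsford — Calder by 11–0.
Calder beats Penrith, Norbury, Elsford; loses to Marwick, Kelston — 3 pairwise wins.

3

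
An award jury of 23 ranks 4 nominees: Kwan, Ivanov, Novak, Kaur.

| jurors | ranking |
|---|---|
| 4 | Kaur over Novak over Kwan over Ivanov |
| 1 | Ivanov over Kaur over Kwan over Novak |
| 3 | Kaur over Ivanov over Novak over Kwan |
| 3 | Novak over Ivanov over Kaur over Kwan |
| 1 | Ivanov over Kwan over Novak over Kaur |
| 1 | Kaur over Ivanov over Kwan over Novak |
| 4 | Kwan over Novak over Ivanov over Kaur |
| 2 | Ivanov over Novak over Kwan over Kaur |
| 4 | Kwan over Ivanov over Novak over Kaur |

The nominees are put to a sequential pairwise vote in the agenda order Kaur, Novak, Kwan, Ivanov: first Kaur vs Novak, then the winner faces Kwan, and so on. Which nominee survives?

Ivanov

Round 1: Kaur vs Novak — 9–14, Novak advances.
Round 2: Novak vs Kwan — 12–11, Novak advances.
Round 3: Novak vs Ivanov — 11–12, Ivanov advances.
The agenda winner is Ivanov.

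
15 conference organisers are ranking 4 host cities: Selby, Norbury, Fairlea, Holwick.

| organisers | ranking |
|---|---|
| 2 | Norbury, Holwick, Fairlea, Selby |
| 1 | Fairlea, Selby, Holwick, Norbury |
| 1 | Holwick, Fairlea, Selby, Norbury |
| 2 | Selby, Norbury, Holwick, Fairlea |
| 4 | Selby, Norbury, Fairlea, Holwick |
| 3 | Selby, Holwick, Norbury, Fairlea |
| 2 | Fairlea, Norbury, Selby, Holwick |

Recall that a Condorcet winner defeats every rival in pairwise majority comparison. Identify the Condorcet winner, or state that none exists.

Selby

Pairwise majorities:
Selby vs Norbury: Selby wins 11–4.
Selby vs Fairlea: Selby wins 9–6.
Selby vs Holwick: Selby is ranked higher on 1+2+4+3+2 = 12 ballots, Holwick on 3. Selby wins 12–3.
Norbury vs Fairlea: Norbury, 11–4.
Norbury–Holwick: Norbury 10–5.
Fairlea vs Holwick: 1+4+2 = 7 for Fairlea, 8 for Holwick — Holwick by 8–7.
Selby beats each of Norbury, Fairlea, Holwick — Selby is the Condorcet winner.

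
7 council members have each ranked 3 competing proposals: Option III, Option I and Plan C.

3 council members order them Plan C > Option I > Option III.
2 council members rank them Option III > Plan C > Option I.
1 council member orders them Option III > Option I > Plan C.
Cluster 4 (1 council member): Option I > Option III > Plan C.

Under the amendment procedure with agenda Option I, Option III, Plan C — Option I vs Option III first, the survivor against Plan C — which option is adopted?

Plan C

Round 1: Option I vs Option III — 4–3, Option I advances.
Round 2: Option I vs Plan C — 2–5, Plan C advances.
Plan C survives the agenda.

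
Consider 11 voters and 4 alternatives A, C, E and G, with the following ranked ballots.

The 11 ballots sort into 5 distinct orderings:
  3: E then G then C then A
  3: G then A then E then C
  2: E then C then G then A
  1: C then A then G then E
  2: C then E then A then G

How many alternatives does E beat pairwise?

3

E against each rival (11 voters):
E vs A: E wins 7–4.
E vs C: 8 to 3, E.
E vs G: E, 7–4.
E beats A, C, G — 3 pairwise wins.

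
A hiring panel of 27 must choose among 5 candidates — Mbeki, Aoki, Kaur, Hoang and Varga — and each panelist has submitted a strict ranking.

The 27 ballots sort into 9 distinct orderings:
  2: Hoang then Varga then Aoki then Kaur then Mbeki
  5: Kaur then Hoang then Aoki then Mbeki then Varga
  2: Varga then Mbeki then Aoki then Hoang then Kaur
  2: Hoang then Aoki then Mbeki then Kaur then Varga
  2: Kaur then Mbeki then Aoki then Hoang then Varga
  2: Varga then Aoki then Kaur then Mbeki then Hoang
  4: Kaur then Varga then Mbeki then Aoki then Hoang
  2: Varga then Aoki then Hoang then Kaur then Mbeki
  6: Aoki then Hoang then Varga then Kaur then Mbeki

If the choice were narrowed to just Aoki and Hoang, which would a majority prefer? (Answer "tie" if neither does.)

Ballots ranking Aoki above Hoang: 2 + 2 + 2 + 4 + 2 + 6 = 18.
Ballots ranking Hoang above Aoki: 27 − 18 = 9.
Aoki wins the head-to-head 18–9.

Aoki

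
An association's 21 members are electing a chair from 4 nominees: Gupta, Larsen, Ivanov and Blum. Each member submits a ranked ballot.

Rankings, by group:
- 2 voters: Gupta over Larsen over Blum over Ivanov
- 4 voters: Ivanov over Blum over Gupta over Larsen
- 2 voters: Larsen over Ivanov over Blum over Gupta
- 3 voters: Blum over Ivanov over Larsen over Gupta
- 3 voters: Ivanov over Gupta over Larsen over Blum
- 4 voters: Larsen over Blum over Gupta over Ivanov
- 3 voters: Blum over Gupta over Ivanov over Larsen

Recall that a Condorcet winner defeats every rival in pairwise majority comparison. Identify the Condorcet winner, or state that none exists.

none

Check each pair by majority over 21 ballots:
Gupta vs Larsen: 2+4+3+3 = 12 for Gupta, 9 for Larsen — Gupta by 12–9.
Gupta vs Ivanov: Gupta preferred on 2+4+3 = 9 ballots; Ivanov wins 12–9.
Gupta vs Blum: 5 to 16, Blum.
Larsen vs Ivanov: Larsen is ranked higher on 2+2+4 = 8 ballots, Ivanov on 13. Ivanov wins 13–8.
Larsen vs Blum: 2+2+3+4 = 11 for Larsen, 10 for Blum — Larsen by 11–10.
Ivanov vs Blum: 4+2+3 = 9 for Ivanov, 12 for Blum — Blum by 12–9.
Each candidate drops at least one matchup (Gupta loses to Ivanov; Larsen loses to Gupta; Ivanov loses to Blum; Blum loses to Larsen); the cycle Gupta beats Larsen beats Blum beats Gupta rules out a Condorcet winner.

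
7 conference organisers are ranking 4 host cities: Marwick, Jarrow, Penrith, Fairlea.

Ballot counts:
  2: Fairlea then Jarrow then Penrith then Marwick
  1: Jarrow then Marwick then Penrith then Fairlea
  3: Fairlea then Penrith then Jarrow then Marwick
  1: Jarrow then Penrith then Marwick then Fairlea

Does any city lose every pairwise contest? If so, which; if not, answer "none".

Head-to-head results (7 organisers):
Marwick vs Jarrow: Jarrow wins 7–0.
Marwick–Penrith: Penrith 6–1.
Marwick vs Fairlea: 1+1 = 2 for Marwick, 5 for Fairlea — Fairlea by 5–2.
Jarrow vs Penrith: 4 to 3, Jarrow.
Jarrow vs Fairlea: Jarrow is ranked higher on 1+1 = 2 ballots, Fairlea on 5. Fairlea wins 5–2.
Penrith vs Fairlea: 2 to 5, Fairlea.
Marwick is beaten in every head-to-head and is the Condorcet loser.

Marwick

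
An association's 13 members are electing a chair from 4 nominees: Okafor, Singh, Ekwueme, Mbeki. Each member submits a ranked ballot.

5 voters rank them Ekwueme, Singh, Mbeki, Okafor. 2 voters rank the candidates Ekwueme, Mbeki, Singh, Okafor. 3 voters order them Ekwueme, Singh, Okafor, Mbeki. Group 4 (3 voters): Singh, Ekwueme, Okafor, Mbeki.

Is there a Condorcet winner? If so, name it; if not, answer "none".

Ekwueme

Head-to-head results (13 voters):
Okafor–Singh: Singh 13–0.
Okafor vs Ekwueme: 0 to 13, Ekwueme.
Okafor vs Mbeki: Mbeki wins 7–6.
Singh–Ekwueme: Ekwueme 10–3.
Singh vs Mbeki: 11 to 2, Singh.
Ekwueme vs Mbeki: Ekwueme, 13–0.
Only Ekwueme has no losses; Ekwueme is the Condorcet winner.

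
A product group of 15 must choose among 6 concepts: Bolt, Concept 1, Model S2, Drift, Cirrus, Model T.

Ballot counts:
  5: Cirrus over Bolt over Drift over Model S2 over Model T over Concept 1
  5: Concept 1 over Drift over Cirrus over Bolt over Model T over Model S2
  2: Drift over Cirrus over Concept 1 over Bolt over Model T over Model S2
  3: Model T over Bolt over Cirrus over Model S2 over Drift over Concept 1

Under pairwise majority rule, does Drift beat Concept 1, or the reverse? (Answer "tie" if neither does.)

Drift

Ballots ranking Drift above Concept 1: 5 + 2 + 3 = 10.
Ballots ranking Concept 1 above Drift: 15 − 10 = 5.
Drift wins the head-to-head 10–5.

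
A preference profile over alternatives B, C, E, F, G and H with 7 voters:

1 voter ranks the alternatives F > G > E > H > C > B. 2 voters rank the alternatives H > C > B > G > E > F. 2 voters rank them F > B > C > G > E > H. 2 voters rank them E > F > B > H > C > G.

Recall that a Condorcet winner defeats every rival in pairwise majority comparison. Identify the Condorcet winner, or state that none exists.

Check each pair by majority over 7 ballots:
B–C: B 4–3.
B vs E: B preferred on 2+2 = 4 ballots; B wins 4–3.
B vs F: F, 5–2.
B vs G: B preferred on 2+2+2 = 6 ballots; B wins 6–1.
B vs H: B is ranked higher on 2+2 = 4 ballots, H on 3. B wins 4–3.
C–E: C 4–3.
C vs F: F, 5–2.
C vs G: C preferred on 2+2+2 = 6 ballots; C wins 6–1.
C–H: H 5–2.
E vs F: E, 4–3.
E vs G: G, 5–2.
E vs H: E preferred on 1+2+2 = 5 ballots; E wins 5–2.
F vs G: 5 to 2, F.
F vs H: F preferred on 1+2+2 = 5 ballots; F wins 5–2.
G vs H: H wins 4–3.
Each alternative drops at least one matchup (B loses to F; C loses to B; E loses to B; F loses to E; G loses to B; H loses to B); the cycle B → E → F → B rules out a Condorcet winner.

none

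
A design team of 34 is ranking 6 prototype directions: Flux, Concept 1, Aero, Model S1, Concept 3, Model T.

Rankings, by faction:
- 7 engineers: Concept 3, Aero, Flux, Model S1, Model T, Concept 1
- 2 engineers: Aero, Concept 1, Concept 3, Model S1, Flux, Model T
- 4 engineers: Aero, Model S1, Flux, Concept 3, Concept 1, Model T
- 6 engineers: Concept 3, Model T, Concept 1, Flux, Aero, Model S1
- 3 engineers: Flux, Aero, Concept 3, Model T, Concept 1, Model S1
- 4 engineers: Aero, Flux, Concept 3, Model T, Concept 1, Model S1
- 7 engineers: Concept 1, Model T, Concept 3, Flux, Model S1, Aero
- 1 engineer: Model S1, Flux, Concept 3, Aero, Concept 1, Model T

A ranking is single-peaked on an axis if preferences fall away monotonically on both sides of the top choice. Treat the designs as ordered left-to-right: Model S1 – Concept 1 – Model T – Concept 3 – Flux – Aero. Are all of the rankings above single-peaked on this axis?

Axis positions: Model S1=1, Concept 1=2, Model T=3, Concept 3=4, Flux=5, Aero=6.
Faction 1: ranking walks positions 4-6-5-1-3-2; Aero is ranked above Flux even though Flux lies between Aero and the peak Concept 3 on the axis — preferences dip and rise again. Not single-peaked.
Faction 2: ranking walks positions 6-2-4-1-5-3; Concept 1 is ranked above Flux even though Flux lies between Concept 1 and the peak Aero on the axis — preferences dip and rise again. Not single-peaked.
Faction 3: ranking walks positions 6-1-5-4-2-3; Model S1 is ranked above Flux even though Flux lies between Model S1 and the peak Aero on the axis — preferences dip and rise again. Not single-peaked.
Faction 4 (peak Concept 3 at position 4): ranking walks positions 4-3-2-5-6-1, expanding outward from the peak — single-peaked.
Faction 5 (peak Flux at position 5): ranking walks positions 5-6-4-3-2-1, expanding outward from the peak — single-peaked.
Faction 6 (peak Aero at position 6): ranking walks positions 6-5-4-3-2-1, expanding outward from the peak — single-peaked.
Faction 7 (peak Concept 1 at position 2): ranking walks positions 2-3-4-5-1-6, expanding outward from the peak — single-peaked.
Faction 8: ranking walks positions 1-5-4-6-2-3; Flux is ranked above Concept 1 even though Concept 1 lies between Flux and the peak Model S1 on the axis — preferences dip and rise again. Not single-peaked.
Faction 1 violates single-peakedness, so the profile is not single-peaked on this axis.

no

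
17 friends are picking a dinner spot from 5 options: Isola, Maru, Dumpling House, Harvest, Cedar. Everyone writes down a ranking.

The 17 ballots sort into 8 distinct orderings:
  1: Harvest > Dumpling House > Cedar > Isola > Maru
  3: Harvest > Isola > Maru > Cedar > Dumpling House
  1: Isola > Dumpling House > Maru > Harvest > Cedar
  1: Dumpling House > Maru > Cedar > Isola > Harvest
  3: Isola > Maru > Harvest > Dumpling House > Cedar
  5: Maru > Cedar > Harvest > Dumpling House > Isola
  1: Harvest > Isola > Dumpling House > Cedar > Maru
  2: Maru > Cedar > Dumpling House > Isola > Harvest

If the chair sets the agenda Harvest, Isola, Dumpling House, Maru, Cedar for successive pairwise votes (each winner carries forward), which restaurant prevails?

Maru

Round 1: Harvest vs Isola — 10–7, Harvest advances.
Round 2: Harvest vs Dumpling House — 13–4, Harvest advances.
Round 3: Harvest vs Maru — 5–12, Maru advances.
Round 4: Maru vs Cedar — 15–2, Maru advances.
The agenda winner is Maru.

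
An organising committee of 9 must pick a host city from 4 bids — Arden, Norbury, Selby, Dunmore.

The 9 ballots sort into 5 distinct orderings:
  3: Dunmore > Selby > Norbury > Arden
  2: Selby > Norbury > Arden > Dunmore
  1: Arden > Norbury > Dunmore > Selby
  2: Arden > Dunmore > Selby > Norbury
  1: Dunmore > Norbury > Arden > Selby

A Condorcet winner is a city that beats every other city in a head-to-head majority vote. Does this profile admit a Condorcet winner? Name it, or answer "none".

Head-to-head results (9 organisers):
Arden vs Norbury: Arden is ranked higher on 1+2 = 3 ballots, Norbury on 6. Norbury wins 6–3.
Arden vs Selby: 4 to 5, Selby.
Arden vs Dunmore: Arden preferred on 2+1+2 = 5 ballots; Arden wins 5–4.
Norbury vs Selby: 1+1 = 2 for Norbury, 7 for Selby — Selby by 7–2.
Norbury vs Dunmore: 2+1 = 3 for Norbury, 6 for Dunmore — Dunmore by 6–3.
Selby vs Dunmore: Selby preferred on 2 ballots; Dunmore wins 7–2.
Each city drops at least one matchup (Arden loses to Norbury; Norbury loses to Selby; Selby loses to Dunmore; Dunmore loses to Arden); the cycle Arden beats Dunmore beats Norbury beats Arden rules out a Condorcet winner.

none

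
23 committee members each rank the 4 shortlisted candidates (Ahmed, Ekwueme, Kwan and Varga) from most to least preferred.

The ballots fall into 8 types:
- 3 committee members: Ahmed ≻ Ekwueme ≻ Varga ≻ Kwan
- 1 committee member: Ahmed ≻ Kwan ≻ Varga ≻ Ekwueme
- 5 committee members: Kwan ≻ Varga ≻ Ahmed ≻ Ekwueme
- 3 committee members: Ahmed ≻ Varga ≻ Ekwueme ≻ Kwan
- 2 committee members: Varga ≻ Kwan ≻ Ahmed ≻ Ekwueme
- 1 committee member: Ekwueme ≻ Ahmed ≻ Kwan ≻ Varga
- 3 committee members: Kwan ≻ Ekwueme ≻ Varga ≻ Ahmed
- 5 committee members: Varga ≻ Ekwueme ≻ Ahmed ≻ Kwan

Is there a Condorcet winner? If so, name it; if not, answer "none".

Varga

Head-to-head results (23 committee members):
Ahmed vs Ekwueme: Ahmed preferred on 3+1+5+3+2 = 14 ballots; Ahmed wins 14–9.
Ahmed vs Kwan: 3+1+3+1+5 = 13 for Ahmed, 10 for Kwan — Ahmed by 13–10.
Ahmed vs Varga: Ahmed is ranked higher on 3+1+3+1 = 8 ballots, Varga on 15. Varga wins 15–8.
Ekwueme vs Kwan: 3+3+1+5 = 12 for Ekwueme, 11 for Kwan — Ekwueme by 12–11.
Ekwueme vs Varga: 3+1+3 = 7 for Ekwueme, 16 for Varga — Varga by 16–7.
Kwan vs Varga: 10 to 13, Varga.
Only Varga has no losses; Varga is the Condorcet winner.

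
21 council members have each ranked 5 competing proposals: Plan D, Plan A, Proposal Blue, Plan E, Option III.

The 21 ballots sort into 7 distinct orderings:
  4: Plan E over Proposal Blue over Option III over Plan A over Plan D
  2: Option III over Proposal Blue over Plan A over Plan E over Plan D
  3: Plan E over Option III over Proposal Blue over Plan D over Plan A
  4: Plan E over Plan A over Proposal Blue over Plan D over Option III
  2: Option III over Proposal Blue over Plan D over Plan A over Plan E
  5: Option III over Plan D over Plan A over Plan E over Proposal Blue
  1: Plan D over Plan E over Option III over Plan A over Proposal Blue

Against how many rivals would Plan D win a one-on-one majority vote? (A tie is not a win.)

Plan D against each rival (21 council members):
Plan D vs Plan A: 11 to 10, Plan D.
Plan D vs Proposal Blue: Plan D is ranked higher on 5+1 = 6 ballots, Proposal Blue on 15. Proposal Blue wins 15–6.
Plan D–Plan E: Plan E 13–8.
Plan D vs Option III: Option III wins 16–5.
Plan D beats Plan A; loses to Proposal Blue, Plan E, Option III — 1 pairwise win.

1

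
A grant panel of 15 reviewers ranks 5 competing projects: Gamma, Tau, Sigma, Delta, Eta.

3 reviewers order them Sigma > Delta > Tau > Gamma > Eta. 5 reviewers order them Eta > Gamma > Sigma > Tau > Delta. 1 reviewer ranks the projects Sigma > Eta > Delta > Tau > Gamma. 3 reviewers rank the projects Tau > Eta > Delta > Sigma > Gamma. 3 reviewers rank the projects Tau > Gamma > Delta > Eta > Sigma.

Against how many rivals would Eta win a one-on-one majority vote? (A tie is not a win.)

3

Eta against each rival (15 reviewers):
Eta vs Gamma: Eta preferred on 5+1+3 = 9 ballots; Eta wins 9–6.
Eta vs Tau: Eta preferred on 5+1 = 6 ballots; Tau wins 9–6.
Eta vs Sigma: 5+3+3 = 11 for Eta, 4 for Sigma — Eta by 11–4.
Eta vs Delta: 9 to 6, Eta.
Eta beats Gamma, Sigma, Delta; loses to Tau — 3 pairwise wins.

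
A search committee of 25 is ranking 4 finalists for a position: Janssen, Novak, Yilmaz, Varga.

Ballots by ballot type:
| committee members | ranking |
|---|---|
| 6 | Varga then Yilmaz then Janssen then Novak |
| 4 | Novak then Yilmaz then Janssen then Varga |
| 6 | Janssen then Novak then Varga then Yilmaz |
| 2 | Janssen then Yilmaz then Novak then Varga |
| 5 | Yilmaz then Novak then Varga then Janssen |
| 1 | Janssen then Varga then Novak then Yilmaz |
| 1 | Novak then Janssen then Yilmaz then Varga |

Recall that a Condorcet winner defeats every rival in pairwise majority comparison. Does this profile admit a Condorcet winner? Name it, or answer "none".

none

Head-to-head results (25 committee members):
Janssen vs Novak: Janssen wins 15–10.
Janssen vs Yilmaz: Yilmaz, 15–10.
Janssen vs Varga: Janssen wins 14–11.
Novak vs Yilmaz: Yilmaz, 13–12.
Novak vs Varga: Novak, 18–7.
Yilmaz vs Varga: Varga, 13–12.
Every candidate loses at least once (Janssen loses to Yilmaz; Novak loses to Janssen; Yilmaz loses to Varga; Varga loses to Janssen). The majority relation contains the cycle Janssen → Varga → Yilmaz → Janssen, so there is no Condorcet winner.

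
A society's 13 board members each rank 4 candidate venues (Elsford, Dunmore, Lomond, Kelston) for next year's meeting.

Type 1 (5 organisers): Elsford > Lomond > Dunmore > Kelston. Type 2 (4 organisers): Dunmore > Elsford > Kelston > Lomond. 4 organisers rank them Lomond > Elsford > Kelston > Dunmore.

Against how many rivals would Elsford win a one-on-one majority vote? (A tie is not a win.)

Elsford against each rival (13 organisers):
Elsford vs Dunmore: 9 to 4, Elsford.
Elsford vs Lomond: Elsford preferred on 5+4 = 9 ballots; Elsford wins 9–4.
Elsford vs Kelston: Elsford wins 13–0.
Elsford beats Dunmore, Lomond, Kelston — 3 pairwise wins.

3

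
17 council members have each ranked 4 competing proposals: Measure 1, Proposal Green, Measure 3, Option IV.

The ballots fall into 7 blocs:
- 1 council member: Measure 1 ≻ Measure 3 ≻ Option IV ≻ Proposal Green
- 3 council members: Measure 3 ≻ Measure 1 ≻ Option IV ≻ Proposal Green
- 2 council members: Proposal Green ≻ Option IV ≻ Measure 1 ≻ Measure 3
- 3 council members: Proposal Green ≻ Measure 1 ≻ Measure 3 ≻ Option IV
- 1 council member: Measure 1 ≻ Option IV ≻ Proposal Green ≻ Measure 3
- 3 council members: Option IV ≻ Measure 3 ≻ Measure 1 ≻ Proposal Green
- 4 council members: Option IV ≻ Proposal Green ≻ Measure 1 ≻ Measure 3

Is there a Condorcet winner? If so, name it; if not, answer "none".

Option IV

Pairwise majorities:
Measure 1 vs Proposal Green: Measure 1 preferred on 1+3+1+3 = 8 ballots; Proposal Green wins 9–8.
Measure 1 vs Measure 3: 11 to 6, Measure 1.
Measure 1 vs Option IV: Measure 1 is ranked higher on 1+3+3+1 = 8 ballots, Option IV on 9. Option IV wins 9–8.
Proposal Green vs Measure 3: Proposal Green is ranked higher on 2+3+1+4 = 10 ballots, Measure 3 on 7. Proposal Green wins 10–7.
Proposal Green vs Option IV: Proposal Green preferred on 2+3 = 5 ballots; Option IV wins 12–5.
Measure 3 vs Option IV: 1+3+3 = 7 for Measure 3, 10 for Option IV — Option IV by 10–7.
Option IV beats each of Measure 1, Proposal Green, Measure 3 — Option IV is the Condorcet winner.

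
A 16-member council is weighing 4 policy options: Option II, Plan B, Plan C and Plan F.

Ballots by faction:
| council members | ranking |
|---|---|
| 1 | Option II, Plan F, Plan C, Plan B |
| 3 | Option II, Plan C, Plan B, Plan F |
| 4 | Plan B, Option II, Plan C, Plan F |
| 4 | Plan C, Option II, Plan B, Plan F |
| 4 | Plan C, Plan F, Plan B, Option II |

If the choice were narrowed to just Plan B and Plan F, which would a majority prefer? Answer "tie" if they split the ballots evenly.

Plan B

Ballots ranking Plan B above Plan F: 3 + 4 + 4 = 11.
Ballots ranking Plan F above Plan B: 16 − 11 = 5.
Plan B wins the head-to-head 11–5.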